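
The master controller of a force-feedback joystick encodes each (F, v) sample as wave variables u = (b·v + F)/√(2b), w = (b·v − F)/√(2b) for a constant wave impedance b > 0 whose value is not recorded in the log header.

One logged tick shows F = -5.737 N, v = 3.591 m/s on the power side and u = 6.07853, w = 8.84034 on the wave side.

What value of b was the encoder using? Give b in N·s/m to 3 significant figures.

u + w = 14.9189;  u + w = √(2b)·v, so √(2b) = 14.9189/3.591 = 4.1545.
b = (√(2b))²/2 = 17.2600/2 = 8.6300.
(Check via u − w = 2F/√(2b): u − w = -2.7618, 2F/√(2b) = -2.7618.)

b = 8.63 N·s/m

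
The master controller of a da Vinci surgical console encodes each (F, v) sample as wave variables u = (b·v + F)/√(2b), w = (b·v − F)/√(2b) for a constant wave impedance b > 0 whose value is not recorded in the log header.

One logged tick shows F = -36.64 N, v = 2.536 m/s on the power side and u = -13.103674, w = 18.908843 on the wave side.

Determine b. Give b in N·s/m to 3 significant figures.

b = 2.62 N·s/m

u + w = 5.805169;  u + w = √(2b)·v, so √(2b) = 5.805169/2.536 = 2.289104.
b = (√(2b))²/2 = 5.239999/2 = 2.620000.
(Check via u − w = 2F/√(2b): u − w = -32.012517, 2F/√(2b) = -32.012518.)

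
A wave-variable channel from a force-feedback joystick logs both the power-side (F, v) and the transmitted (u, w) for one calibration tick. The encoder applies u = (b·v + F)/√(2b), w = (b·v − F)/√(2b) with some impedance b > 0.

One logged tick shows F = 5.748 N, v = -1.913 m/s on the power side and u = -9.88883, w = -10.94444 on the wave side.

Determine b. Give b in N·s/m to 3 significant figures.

u + w = -20.8333;  u + w = √(2b)·v, so √(2b) = -20.8333/(-1.913) = 10.8904.
b = (√(2b))²/2 = 118.6001/2 = 59.3000.
(Check via u − w = 2F/√(2b): u − w = 1.0556, 2F/√(2b) = 1.0556.)

b = 59.3 N·s/m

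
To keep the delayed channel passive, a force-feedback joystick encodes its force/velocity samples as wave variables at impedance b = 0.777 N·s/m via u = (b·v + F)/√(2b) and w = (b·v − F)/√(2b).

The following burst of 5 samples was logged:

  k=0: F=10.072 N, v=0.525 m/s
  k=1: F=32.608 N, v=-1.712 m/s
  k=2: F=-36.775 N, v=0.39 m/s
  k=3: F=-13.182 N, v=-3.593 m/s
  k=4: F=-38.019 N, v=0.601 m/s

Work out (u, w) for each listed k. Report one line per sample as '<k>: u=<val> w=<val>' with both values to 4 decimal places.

0: u=8.4068 w=-7.7524
1: u=25.0906 w=-27.2247
2: u=-29.2573 w=29.7434
3: u=-12.8139 w=8.3349
4: u=-30.1237 w=30.8729

k=0: b·v=0.777×0.525=0.4079; √(2b)=1.2466; u=(0.4079+10.072)/1.2466=8.4068, w=(0.4079−10.072)/1.2466=-7.7524
k=1: b·v=0.777×(-1.712)=-1.3302; √(2b)=1.2466; u=(-1.3302+32.608)/1.2466=25.0906, w=(-1.3302−32.608)/1.2466=-27.2247
k=2: b·v=0.777×0.39=0.3030; √(2b)=1.2466; u=(0.3030+(-36.775))/1.2466=-29.2573, w=(0.3030−(-36.775))/1.2466=29.7434
k=3: b·v=0.777×(-3.593)=-2.7918; √(2b)=1.2466; u=(-2.7918+(-13.182))/1.2466=-12.8139, w=(-2.7918−(-13.182))/1.2466=8.3349
k=4: b·v=0.777×0.601=0.4670; √(2b)=1.2466; u=(0.4670+(-38.019))/1.2466=-30.1237, w=(0.4670−(-38.019))/1.2466=30.8729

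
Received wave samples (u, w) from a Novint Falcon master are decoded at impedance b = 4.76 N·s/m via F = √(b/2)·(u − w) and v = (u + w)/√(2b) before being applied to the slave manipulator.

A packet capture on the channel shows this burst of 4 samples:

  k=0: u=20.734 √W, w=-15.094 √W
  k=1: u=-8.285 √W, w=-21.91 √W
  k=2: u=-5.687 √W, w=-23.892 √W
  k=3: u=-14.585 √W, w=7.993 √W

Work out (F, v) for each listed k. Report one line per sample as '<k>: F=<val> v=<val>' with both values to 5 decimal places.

0: F=55.27275 v=1.82793
1: F=21.01963 v=-9.78626
2: F=28.08531 v=-9.58661
3: F=-34.83164 v=-2.13648

k=0: u−w=35.82800, u+w=5.64000; √(b/2)=1.54272, √(2b)=3.08545; F=1.54272×35.828=55.27275, v=5.64000/3.08545=1.82793
k=1: u−w=13.62500, u+w=-30.19500; √(b/2)=1.54272, √(2b)=3.08545; F=1.54272×13.625=21.01963, v=-30.19500/3.08545=-9.78626
k=2: u−w=18.20500, u+w=-29.57900; √(b/2)=1.54272, √(2b)=3.08545; F=1.54272×18.205=28.08531, v=-29.57900/3.08545=-9.58661
k=3: u−w=-22.57800, u+w=-6.59200; √(b/2)=1.54272, √(2b)=3.08545; F=1.54272×(-22.578)=-34.83164, v=-6.59200/3.08545=-2.13648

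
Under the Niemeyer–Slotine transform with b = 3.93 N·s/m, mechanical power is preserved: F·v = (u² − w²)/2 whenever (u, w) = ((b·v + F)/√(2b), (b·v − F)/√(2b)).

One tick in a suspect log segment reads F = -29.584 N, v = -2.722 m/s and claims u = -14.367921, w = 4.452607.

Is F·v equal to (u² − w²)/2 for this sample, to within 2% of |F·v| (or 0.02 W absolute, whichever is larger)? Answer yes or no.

F·v = (-29.584)×(-2.722) = 80.527648 W.
(u² − w²)/2 = (206.437154 − 19.825709)/2 = 93.305722 W.
|Δ| = 12.778074;  2% of max(1, |F·v|) = 1.610553.

no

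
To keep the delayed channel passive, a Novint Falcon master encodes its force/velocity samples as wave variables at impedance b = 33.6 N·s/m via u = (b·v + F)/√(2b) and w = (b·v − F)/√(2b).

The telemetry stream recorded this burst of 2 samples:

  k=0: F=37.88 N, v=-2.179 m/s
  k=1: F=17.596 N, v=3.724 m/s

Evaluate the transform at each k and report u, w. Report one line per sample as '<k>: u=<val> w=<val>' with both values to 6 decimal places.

k=0: b·v=33.6×(-2.179)=-73.214400; √(2b)=8.197561; u=(-73.214400+37.88)/8.197561=-4.310355, w=(-73.214400−37.88)/8.197561=-13.552129
k=1: b·v=33.6×3.724=125.126400; √(2b)=8.197561; u=(125.126400+17.596)/8.197561=17.410350, w=(125.126400−17.596)/8.197561=13.117366

0: u=-4.310355 w=-13.552129
1: u=17.410350 w=13.117366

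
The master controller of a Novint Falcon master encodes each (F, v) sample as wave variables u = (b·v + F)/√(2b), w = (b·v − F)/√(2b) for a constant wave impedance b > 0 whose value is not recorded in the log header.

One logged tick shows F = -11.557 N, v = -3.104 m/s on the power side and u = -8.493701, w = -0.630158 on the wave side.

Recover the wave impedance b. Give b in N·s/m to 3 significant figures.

u + w = -9.123859;  u + w = √(2b)·v, so √(2b) = -9.123859/(-3.104) = 2.939388.
b = (√(2b))²/2 = 8.639999/2 = 4.320000.
(Check via u − w = 2F/√(2b): u − w = -7.863543, 2F/√(2b) = -7.863543.)

b = 4.32 N·s/m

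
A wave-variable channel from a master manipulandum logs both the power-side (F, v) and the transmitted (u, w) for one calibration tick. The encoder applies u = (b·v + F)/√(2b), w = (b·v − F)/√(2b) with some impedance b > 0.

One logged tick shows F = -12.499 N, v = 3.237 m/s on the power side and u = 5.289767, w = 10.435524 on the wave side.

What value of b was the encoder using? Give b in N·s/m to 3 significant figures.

u + w = 15.725291;  u + w = √(2b)·v, so √(2b) = 15.725291/3.237 = 4.857983.
b = (√(2b))²/2 = 23.599999/2 = 11.799999.
(Check via u − w = 2F/√(2b): u − w = -5.145757, 2F/√(2b) = -5.145757.)

b = 11.8 N·s/m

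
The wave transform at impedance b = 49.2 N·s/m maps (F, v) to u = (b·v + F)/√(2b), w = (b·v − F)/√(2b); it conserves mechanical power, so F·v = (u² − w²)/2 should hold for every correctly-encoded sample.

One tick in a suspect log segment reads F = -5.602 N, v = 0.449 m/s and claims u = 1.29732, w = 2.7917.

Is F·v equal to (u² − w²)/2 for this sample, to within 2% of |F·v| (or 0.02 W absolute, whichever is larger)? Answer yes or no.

no

F·v = (-5.602)×0.449 = -2.5153 W.
(u² − w²)/2 = (1.6830 − 7.7936)/2 = -3.0553 W.
|Δ| = 0.5400;  2% of max(1, |F·v|) = 0.0503.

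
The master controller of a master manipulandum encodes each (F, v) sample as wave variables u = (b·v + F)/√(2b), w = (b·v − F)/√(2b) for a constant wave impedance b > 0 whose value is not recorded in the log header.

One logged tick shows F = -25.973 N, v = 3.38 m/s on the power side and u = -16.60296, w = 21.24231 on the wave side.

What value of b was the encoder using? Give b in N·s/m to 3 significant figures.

b = 0.942 N·s/m

u + w = 4.63935;  u + w = √(2b)·v, so √(2b) = 4.63935/3.38 = 1.37259.
b = (√(2b))²/2 = 1.88400/2 = 0.94200.
(Check via u − w = 2F/√(2b): u − w = -37.84527, 2F/√(2b) = -37.84528.)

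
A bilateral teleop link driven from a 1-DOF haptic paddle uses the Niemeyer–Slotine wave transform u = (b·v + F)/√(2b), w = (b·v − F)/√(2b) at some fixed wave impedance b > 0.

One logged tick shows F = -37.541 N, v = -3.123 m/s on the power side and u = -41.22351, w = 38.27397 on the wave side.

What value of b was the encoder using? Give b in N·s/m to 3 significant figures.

b = 0.446 N·s/m

u + w = -2.94954;  u + w = √(2b)·v, so √(2b) = -2.94954/(-3.123) = 0.94446.
b = (√(2b))²/2 = 0.89200/2 = 0.44600.
(Check via u − w = 2F/√(2b): u − w = -79.49748, 2F/√(2b) = -79.49751.)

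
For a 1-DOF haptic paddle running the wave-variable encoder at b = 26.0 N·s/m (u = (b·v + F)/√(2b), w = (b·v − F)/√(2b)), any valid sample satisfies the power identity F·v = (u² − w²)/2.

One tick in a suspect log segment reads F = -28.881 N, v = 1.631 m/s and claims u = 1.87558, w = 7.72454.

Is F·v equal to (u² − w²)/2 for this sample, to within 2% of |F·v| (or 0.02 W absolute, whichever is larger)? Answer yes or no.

no

F·v = (-28.881)×1.631 = -47.10491 W.
(u² − w²)/2 = (3.51780 − 59.66852)/2 = -28.07536 W.
|Δ| = 19.02955;  2% of max(1, |F·v|) = 0.94210.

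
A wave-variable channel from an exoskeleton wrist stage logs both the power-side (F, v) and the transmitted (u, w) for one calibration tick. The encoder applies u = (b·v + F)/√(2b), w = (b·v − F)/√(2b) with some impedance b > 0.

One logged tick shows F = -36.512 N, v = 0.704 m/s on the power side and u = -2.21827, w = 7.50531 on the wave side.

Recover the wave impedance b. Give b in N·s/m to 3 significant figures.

u + w = 5.28704;  u + w = √(2b)·v, so √(2b) = 5.28704/0.704 = 7.51000.
b = (√(2b))²/2 = 56.40010/2 = 28.20005.
(Check via u − w = 2F/√(2b): u − w = -9.72358, 2F/√(2b) = -9.72357.)

b = 28.2 N·s/m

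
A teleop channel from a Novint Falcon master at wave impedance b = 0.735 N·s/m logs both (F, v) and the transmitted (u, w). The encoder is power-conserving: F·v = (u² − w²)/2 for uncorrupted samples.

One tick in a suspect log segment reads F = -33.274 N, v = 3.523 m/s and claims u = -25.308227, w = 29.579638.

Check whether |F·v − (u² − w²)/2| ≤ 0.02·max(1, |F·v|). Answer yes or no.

yes

F·v = (-33.274)×3.523 = -117.224302 W.
(u² − w²)/2 = (640.506354 − 874.954984)/2 = -117.224315 W.
|Δ| = 0.000013;  2% of max(1, |F·v|) = 2.344486.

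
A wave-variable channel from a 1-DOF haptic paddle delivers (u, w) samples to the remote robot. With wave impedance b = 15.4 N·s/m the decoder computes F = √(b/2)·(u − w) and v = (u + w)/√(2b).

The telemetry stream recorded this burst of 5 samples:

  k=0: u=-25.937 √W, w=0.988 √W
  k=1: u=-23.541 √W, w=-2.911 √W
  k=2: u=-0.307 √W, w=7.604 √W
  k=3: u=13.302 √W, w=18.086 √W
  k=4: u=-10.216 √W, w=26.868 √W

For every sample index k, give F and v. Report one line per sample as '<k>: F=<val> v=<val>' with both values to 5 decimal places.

0: F=-74.71384 v=-4.49550
1: F=-57.24593 v=-4.76632
2: F=-21.95213 v=1.31483
3: F=-13.27506 v=5.65573
4: F=-102.90392 v=3.00048

k=0: u−w=-26.92500, u+w=-24.94900; √(b/2)=2.77489, √(2b)=5.54977; F=2.77489×(-26.925)=-74.71384, v=-24.94900/5.54977=-4.49550
k=1: u−w=-20.63000, u+w=-26.45200; √(b/2)=2.77489, √(2b)=5.54977; F=2.77489×(-20.63)=-57.24593, v=-26.45200/5.54977=-4.76632
k=2: u−w=-7.91100, u+w=7.29700; √(b/2)=2.77489, √(2b)=5.54977; F=2.77489×(-7.911)=-21.95213, v=7.29700/5.54977=1.31483
k=3: u−w=-4.78400, u+w=31.38800; √(b/2)=2.77489, √(2b)=5.54977; F=2.77489×(-4.784)=-13.27506, v=31.38800/5.54977=5.65573
k=4: u−w=-37.08400, u+w=16.65200; √(b/2)=2.77489, √(2b)=5.54977; F=2.77489×(-37.084)=-102.90392, v=16.65200/5.54977=3.00048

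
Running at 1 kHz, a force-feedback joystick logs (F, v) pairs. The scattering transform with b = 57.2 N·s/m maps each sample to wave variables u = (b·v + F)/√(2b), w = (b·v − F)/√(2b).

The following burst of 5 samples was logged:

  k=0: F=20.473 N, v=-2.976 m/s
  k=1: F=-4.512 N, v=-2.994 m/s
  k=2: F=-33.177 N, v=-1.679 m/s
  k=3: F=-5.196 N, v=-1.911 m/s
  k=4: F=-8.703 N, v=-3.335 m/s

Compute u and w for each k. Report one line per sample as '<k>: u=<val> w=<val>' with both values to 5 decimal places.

0: u=-14.00122 w=-17.82946
1: u=-16.43345 w=-15.58975
2: u=-12.08099 w=-5.87725
3: u=-10.70563 w=-9.73403
4: u=-18.64892 w=-17.02155

k=0: b·v=57.2×(-2.976)=-170.22720; √(2b)=10.69579; u=(-170.22720+20.473)/10.69579=-14.00122, w=(-170.22720−20.473)/10.69579=-17.82946
k=1: b·v=57.2×(-2.994)=-171.25680; √(2b)=10.69579; u=(-171.25680+(-4.512))/10.69579=-16.43345, w=(-171.25680−(-4.512))/10.69579=-15.58975
k=2: b·v=57.2×(-1.679)=-96.03880; √(2b)=10.69579; u=(-96.03880+(-33.177))/10.69579=-12.08099, w=(-96.03880−(-33.177))/10.69579=-5.87725
k=3: b·v=57.2×(-1.911)=-109.30920; √(2b)=10.69579; u=(-109.30920+(-5.196))/10.69579=-10.70563, w=(-109.30920−(-5.196))/10.69579=-9.73403
k=4: b·v=57.2×(-3.335)=-190.76200; √(2b)=10.69579; u=(-190.76200+(-8.703))/10.69579=-18.64892, w=(-190.76200−(-8.703))/10.69579=-17.02155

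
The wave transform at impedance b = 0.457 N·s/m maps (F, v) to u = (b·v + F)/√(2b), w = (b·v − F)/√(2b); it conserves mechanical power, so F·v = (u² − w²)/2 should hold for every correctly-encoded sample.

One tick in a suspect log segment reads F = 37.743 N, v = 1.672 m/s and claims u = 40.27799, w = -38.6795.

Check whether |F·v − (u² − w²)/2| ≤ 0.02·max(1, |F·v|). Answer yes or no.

F·v = 37.743×1.672 = 63.10630 W.
(u² − w²)/2 = (1622.31648 − 1496.10372)/2 = 63.10638 W.
|Δ| = 0.00008;  2% of max(1, |F·v|) = 1.26213.

yes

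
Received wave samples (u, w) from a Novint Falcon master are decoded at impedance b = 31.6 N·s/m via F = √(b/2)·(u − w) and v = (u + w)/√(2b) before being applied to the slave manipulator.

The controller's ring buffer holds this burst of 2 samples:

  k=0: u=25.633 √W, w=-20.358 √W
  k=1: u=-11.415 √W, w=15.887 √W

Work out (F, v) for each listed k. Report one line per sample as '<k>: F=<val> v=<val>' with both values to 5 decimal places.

0: F=182.81061 v=0.66354
1: F=-108.52330 v=0.56253

k=0: u−w=45.99100, u+w=5.27500; √(b/2)=3.97492, √(2b)=7.94984; F=3.97492×45.991=182.81061, v=5.27500/7.94984=0.66354
k=1: u−w=-27.30200, u+w=4.47200; √(b/2)=3.97492, √(2b)=7.94984; F=3.97492×(-27.302)=-108.52330, v=4.47200/7.94984=0.56253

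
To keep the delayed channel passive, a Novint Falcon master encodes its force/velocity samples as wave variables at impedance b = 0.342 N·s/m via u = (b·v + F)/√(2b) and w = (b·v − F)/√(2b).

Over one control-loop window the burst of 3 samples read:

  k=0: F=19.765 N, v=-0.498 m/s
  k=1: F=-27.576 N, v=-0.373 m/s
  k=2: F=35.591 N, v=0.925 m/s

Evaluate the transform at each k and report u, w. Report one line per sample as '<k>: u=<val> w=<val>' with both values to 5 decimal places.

k=0: b·v=0.342×(-0.498)=-0.17032; √(2b)=0.82704; u=(-0.17032+19.765)/0.82704=23.69246, w=(-0.17032−19.765)/0.82704=-24.10433
k=1: b·v=0.342×(-0.373)=-0.12757; √(2b)=0.82704; u=(-0.12757+(-27.576))/0.82704=-33.49713, w=(-0.12757−(-27.576))/0.82704=33.18864
k=2: b·v=0.342×0.925=0.31635; √(2b)=0.82704; u=(0.31635+35.591)/0.82704=43.41655, w=(0.31635−35.591)/0.82704=-42.65153

0: u=23.69246 w=-24.10433
1: u=-33.49713 w=33.18864
2: u=43.41655 w=-42.65153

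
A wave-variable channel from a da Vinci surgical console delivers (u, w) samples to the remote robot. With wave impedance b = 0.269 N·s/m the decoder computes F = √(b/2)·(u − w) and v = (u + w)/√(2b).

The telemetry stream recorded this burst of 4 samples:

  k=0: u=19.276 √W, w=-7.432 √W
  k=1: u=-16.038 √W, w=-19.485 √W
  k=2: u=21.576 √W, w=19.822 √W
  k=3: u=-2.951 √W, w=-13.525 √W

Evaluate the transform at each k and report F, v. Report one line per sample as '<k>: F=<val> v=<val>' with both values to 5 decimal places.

0: F=9.79496 v=16.14757
1: F=1.26416 v=-48.43045
2: F=0.64327 v=56.44016
3: F=3.87793 v=-22.46263

k=0: u−w=26.70800, u+w=11.84400; √(b/2)=0.36674, √(2b)=0.73348; F=0.36674×26.708=9.79496, v=11.84400/0.73348=16.14757
k=1: u−w=3.44700, u+w=-35.52300; √(b/2)=0.36674, √(2b)=0.73348; F=0.36674×3.447=1.26416, v=-35.52300/0.73348=-48.43045
k=2: u−w=1.75400, u+w=41.39800; √(b/2)=0.36674, √(2b)=0.73348; F=0.36674×1.754=0.64327, v=41.39800/0.73348=56.44016
k=3: u−w=10.57400, u+w=-16.47600; √(b/2)=0.36674, √(2b)=0.73348; F=0.36674×10.574=3.87793, v=-16.47600/0.73348=-22.46263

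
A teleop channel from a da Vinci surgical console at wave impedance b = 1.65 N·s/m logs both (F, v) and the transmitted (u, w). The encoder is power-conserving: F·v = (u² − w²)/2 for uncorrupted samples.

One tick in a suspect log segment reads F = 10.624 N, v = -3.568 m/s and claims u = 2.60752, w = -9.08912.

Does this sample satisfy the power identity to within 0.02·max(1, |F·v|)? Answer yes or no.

F·v = 10.624×(-3.568) = -37.90643 W.
(u² − w²)/2 = (6.79916 − 82.61210)/2 = -37.90647 W.
|Δ| = 0.00004;  2% of max(1, |F·v|) = 0.75813.

yes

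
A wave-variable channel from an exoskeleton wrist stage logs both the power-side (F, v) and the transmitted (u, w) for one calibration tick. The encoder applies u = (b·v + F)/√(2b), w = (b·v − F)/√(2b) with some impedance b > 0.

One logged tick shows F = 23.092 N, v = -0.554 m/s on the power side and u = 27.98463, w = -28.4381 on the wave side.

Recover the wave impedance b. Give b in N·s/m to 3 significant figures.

b = 0.335 N·s/m

u + w = -0.4535;  u + w = √(2b)·v, so √(2b) = -0.4535/(-0.554) = 0.8185.
b = (√(2b))²/2 = 0.6700/2 = 0.3350.
(Check via u − w = 2F/√(2b): u − w = 56.4227, 2F/√(2b) = 56.4226.)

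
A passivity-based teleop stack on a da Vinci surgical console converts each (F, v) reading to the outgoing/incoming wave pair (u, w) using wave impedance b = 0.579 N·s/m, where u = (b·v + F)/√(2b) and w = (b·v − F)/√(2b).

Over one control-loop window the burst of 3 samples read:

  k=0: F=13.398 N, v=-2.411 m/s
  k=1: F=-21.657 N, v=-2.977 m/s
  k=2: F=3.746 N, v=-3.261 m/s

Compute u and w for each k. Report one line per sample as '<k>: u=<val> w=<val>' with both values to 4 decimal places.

0: u=11.1532 w=-13.7477
1: u=-21.7272 w=18.5236
2: u=1.7265 w=-5.2357

k=0: b·v=0.579×(-2.411)=-1.3960; √(2b)=1.0761; u=(-1.3960+13.398)/1.0761=11.1532, w=(-1.3960−13.398)/1.0761=-13.7477
k=1: b·v=0.579×(-2.977)=-1.7237; √(2b)=1.0761; u=(-1.7237+(-21.657))/1.0761=-21.7272, w=(-1.7237−(-21.657))/1.0761=18.5236
k=2: b·v=0.579×(-3.261)=-1.8881; √(2b)=1.0761; u=(-1.8881+3.746)/1.0761=1.7265, w=(-1.8881−3.746)/1.0761=-5.2357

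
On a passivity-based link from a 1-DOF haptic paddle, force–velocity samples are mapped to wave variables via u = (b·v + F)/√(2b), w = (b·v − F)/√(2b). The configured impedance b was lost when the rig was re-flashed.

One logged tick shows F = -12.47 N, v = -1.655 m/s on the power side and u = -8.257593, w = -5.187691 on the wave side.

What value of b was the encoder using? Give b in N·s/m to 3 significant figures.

u + w = -13.445284;  u + w = √(2b)·v, so √(2b) = -13.445284/(-1.655) = 8.124039.
b = (√(2b))²/2 = 66.000004/2 = 33.000002.
(Check via u − w = 2F/√(2b): u − w = -3.069902, 2F/√(2b) = -3.069902.)

b = 33 N·s/m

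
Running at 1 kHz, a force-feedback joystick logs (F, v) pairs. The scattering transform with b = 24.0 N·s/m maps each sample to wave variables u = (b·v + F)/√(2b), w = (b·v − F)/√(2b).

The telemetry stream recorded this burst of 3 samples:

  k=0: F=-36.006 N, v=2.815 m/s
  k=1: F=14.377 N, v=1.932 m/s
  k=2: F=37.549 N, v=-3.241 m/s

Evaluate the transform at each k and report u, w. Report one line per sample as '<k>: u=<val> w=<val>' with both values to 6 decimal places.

k=0: b·v=24.0×2.815=67.560000; √(2b)=6.928203; u=(67.560000+(-36.006))/6.928203=4.554428, w=(67.560000−(-36.006))/6.928203=14.948464
k=1: b·v=24.0×1.932=46.368000; √(2b)=6.928203; u=(46.368000+14.377)/6.928203=8.767786, w=(46.368000−14.377)/6.928203=4.617503
k=2: b·v=24.0×(-3.241)=-77.784000; √(2b)=6.928203; u=(-77.784000+37.549)/6.928203=-5.807422, w=(-77.784000−37.549)/6.928203=-16.646885

0: u=4.554428 w=14.948464
1: u=8.767786 w=4.617503
2: u=-5.807422 w=-16.646885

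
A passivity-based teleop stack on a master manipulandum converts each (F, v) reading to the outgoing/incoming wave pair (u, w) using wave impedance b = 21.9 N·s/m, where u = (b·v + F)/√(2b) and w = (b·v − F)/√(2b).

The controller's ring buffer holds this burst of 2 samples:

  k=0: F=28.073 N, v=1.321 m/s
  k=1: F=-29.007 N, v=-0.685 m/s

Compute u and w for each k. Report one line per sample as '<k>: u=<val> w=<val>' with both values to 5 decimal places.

0: u=8.61311 w=0.12948
1: u=-6.64966 w=2.11622

k=0: b·v=21.9×1.321=28.92990; √(2b)=6.61816; u=(28.92990+28.073)/6.61816=8.61311, w=(28.92990−28.073)/6.61816=0.12948
k=1: b·v=21.9×(-0.685)=-15.00150; √(2b)=6.61816; u=(-15.00150+(-29.007))/6.61816=-6.64966, w=(-15.00150−(-29.007))/6.61816=2.11622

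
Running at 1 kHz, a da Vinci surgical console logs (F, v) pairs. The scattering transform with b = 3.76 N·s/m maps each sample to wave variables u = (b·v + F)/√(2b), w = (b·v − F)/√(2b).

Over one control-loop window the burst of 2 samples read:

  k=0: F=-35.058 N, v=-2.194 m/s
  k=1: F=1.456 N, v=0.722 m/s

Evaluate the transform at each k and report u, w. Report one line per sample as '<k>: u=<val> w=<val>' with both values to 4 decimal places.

0: u=-15.7926 w=9.7761
1: u=1.5209 w=0.4590

k=0: b·v=3.76×(-2.194)=-8.2494; √(2b)=2.7423; u=(-8.2494+(-35.058))/2.7423=-15.7926, w=(-8.2494−(-35.058))/2.7423=9.7761
k=1: b·v=3.76×0.722=2.7147; √(2b)=2.7423; u=(2.7147+1.456)/2.7423=1.5209, w=(2.7147−1.456)/2.7423=0.4590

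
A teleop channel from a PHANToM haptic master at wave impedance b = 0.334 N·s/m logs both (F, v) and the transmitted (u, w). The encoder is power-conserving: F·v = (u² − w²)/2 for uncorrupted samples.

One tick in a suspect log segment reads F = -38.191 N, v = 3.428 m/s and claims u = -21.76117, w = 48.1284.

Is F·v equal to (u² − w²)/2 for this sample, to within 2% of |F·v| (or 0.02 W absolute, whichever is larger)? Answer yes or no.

no

F·v = (-38.191)×3.428 = -130.9187 W.
(u² − w²)/2 = (473.5485 − 2316.3429)/2 = -921.3972 W.
|Δ| = 790.4784;  2% of max(1, |F·v|) = 2.6184.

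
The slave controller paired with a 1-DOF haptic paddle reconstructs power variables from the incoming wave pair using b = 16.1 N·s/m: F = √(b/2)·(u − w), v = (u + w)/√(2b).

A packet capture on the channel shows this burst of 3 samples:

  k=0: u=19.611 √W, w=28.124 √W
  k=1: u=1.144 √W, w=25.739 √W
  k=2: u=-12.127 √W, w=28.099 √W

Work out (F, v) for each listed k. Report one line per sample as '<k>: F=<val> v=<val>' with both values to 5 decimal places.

0: F=-24.15353 v=8.41219
1: F=-69.78222 v=4.73751
2: F=-114.13131 v=2.81470

k=0: u−w=-8.51300, u+w=47.73500; √(b/2)=2.83725, √(2b)=5.67450; F=2.83725×(-8.513)=-24.15353, v=47.73500/5.67450=8.41219
k=1: u−w=-24.59500, u+w=26.88300; √(b/2)=2.83725, √(2b)=5.67450; F=2.83725×(-24.595)=-69.78222, v=26.88300/5.67450=4.73751
k=2: u−w=-40.22600, u+w=15.97200; √(b/2)=2.83725, √(2b)=5.67450; F=2.83725×(-40.226)=-114.13131, v=15.97200/5.67450=2.81470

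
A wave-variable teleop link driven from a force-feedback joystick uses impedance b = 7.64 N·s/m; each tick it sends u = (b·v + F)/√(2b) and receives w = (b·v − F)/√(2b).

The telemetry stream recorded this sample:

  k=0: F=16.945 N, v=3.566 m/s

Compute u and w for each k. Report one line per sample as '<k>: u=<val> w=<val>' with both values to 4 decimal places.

k=0: b·v=7.64×3.566=27.2442; √(2b)=3.9090; u=(27.2442+16.945)/3.9090=11.3046, w=(27.2442−16.945)/3.9090=2.6348

0: u=11.3046 w=2.6348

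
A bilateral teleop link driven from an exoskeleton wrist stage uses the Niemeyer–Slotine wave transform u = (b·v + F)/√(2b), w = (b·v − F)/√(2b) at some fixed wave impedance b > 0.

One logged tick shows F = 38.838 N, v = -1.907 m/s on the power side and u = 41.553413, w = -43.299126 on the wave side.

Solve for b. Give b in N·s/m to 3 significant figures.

b = 0.419 N·s/m

u + w = -1.745713;  u + w = √(2b)·v, so √(2b) = -1.745713/(-1.907) = 0.915424.
b = (√(2b))²/2 = 0.838001/2 = 0.419000.
(Check via u − w = 2F/√(2b): u − w = 84.852539, 2F/√(2b) = 84.852511.)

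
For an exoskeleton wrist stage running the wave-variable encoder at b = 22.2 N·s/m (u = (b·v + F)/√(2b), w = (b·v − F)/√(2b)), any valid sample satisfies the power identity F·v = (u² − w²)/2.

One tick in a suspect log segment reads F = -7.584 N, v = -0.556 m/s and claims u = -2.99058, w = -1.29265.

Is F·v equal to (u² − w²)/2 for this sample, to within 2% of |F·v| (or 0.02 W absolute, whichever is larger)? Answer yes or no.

no

F·v = (-7.584)×(-0.556) = 4.2167 W.
(u² − w²)/2 = (8.9436 − 1.6709)/2 = 3.6363 W.
|Δ| = 0.5804;  2% of max(1, |F·v|) = 0.0843.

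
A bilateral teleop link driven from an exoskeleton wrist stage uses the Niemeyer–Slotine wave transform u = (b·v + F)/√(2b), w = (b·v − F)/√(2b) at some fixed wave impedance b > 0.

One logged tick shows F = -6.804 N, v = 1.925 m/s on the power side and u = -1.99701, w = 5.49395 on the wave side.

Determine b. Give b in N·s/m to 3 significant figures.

u + w = 3.49694;  u + w = √(2b)·v, so √(2b) = 3.49694/1.925 = 1.81659.
b = (√(2b))²/2 = 3.30001/2 = 1.65000.
(Check via u − w = 2F/√(2b): u − w = -7.49096, 2F/√(2b) = -7.49095.)

b = 1.65 N·s/m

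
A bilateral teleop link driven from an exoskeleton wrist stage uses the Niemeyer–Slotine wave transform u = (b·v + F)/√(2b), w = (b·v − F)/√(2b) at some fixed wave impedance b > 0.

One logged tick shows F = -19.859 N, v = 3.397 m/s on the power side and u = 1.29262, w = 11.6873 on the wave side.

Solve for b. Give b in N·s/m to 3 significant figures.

u + w = 12.97992;  u + w = √(2b)·v, so √(2b) = 12.97992/3.397 = 3.82099.
b = (√(2b))²/2 = 14.60000/2 = 7.30000.
(Check via u − w = 2F/√(2b): u − w = -10.39468, 2F/√(2b) = -10.39467.)

b = 7.3 N·s/m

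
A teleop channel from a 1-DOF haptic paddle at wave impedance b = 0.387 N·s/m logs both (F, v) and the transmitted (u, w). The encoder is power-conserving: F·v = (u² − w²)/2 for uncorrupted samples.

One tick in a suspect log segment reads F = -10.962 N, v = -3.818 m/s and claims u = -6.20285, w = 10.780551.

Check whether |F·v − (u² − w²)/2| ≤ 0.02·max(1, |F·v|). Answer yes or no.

no

F·v = (-10.962)×(-3.818) = 41.852916 W.
(u² − w²)/2 = (38.475348 − 116.220280)/2 = -38.872466 W.
|Δ| = 80.725382;  2% of max(1, |F·v|) = 0.837058.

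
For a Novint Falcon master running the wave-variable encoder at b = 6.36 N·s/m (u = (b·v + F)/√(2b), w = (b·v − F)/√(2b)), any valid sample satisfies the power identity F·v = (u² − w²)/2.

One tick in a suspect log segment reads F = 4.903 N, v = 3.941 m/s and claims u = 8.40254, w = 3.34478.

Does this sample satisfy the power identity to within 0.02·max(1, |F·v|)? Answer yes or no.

F·v = 4.903×3.941 = 19.3227 W.
(u² − w²)/2 = (70.6027 − 11.1876)/2 = 29.7076 W.
|Δ| = 10.3848;  2% of max(1, |F·v|) = 0.3865.

no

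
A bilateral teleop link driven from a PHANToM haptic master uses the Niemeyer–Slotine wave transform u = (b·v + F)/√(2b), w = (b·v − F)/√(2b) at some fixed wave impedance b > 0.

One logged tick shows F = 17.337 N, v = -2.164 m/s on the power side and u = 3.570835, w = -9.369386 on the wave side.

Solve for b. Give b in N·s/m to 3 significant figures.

u + w = -5.798551;  u + w = √(2b)·v, so √(2b) = -5.798551/(-2.164) = 2.679552.
b = (√(2b))²/2 = 7.180000/2 = 3.590000.
(Check via u − w = 2F/√(2b): u − w = 12.940221, 2F/√(2b) = 12.940222.)

b = 3.59 N·s/m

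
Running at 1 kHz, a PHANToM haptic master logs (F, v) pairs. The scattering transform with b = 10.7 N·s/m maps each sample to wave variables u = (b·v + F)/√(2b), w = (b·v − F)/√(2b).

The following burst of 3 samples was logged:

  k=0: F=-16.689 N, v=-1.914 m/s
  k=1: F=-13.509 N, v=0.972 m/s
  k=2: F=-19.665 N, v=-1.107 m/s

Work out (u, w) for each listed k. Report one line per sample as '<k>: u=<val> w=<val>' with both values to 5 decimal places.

k=0: b·v=10.7×(-1.914)=-20.47980; √(2b)=4.62601; u=(-20.47980+(-16.689))/4.62601=-8.03474, w=(-20.47980−(-16.689))/4.62601=-0.81945
k=1: b·v=10.7×0.972=10.40040; √(2b)=4.62601; u=(10.40040+(-13.509))/4.62601=-0.67198, w=(10.40040−(-13.509))/4.62601=5.16847
k=2: b·v=10.7×(-1.107)=-11.84490; √(2b)=4.62601; u=(-11.84490+(-19.665))/4.62601=-6.81146, w=(-11.84490−(-19.665))/4.62601=1.69046

0: u=-8.03474 w=-0.81945
1: u=-0.67198 w=5.16847
2: u=-6.81146 w=1.69046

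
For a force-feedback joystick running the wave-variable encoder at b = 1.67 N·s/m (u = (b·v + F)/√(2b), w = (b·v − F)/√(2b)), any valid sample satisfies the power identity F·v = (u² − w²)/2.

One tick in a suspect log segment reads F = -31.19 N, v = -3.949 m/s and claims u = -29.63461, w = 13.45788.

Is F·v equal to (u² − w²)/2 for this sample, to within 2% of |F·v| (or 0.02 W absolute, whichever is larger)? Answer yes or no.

no

F·v = (-31.19)×(-3.949) = 123.1693 W.
(u² − w²)/2 = (878.2101 − 181.1145)/2 = 348.5478 W.
|Δ| = 225.3785;  2% of max(1, |F·v|) = 2.4634.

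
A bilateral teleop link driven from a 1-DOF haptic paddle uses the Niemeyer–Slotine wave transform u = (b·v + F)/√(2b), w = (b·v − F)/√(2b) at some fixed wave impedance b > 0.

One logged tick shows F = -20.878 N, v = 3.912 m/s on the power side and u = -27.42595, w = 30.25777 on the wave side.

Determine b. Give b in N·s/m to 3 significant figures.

b = 0.262 N·s/m

u + w = 2.8318;  u + w = √(2b)·v, so √(2b) = 2.8318/3.912 = 0.7239.
b = (√(2b))²/2 = 0.5240/2 = 0.2620.
(Check via u − w = 2F/√(2b): u − w = -57.6837, 2F/√(2b) = -57.6836.)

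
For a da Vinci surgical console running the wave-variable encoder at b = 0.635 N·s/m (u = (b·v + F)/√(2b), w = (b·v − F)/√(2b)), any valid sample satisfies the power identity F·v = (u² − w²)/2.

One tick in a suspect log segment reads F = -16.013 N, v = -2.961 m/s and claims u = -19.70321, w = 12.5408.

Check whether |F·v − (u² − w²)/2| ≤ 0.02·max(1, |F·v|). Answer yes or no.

F·v = (-16.013)×(-2.961) = 47.4145 W.
(u² − w²)/2 = (388.2165 − 157.2717)/2 = 115.4724 W.
|Δ| = 68.0579;  2% of max(1, |F·v|) = 0.9483.

no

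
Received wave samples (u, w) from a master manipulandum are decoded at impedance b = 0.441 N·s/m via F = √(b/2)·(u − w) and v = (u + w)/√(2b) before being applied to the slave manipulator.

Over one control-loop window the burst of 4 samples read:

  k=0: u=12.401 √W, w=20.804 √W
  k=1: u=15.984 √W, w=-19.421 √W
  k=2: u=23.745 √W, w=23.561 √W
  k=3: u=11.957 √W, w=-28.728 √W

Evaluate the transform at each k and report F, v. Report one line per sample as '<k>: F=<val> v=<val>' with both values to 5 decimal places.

0: F=-3.94583 v=35.35649
1: F=16.62528 v=-3.65970
2: F=0.08640 v=50.37116
3: F=19.10463 v=-17.85766

k=0: u−w=-8.40300, u+w=33.20500; √(b/2)=0.46957, √(2b)=0.93915; F=0.46957×(-8.403)=-3.94583, v=33.20500/0.93915=35.35649
k=1: u−w=35.40500, u+w=-3.43700; √(b/2)=0.46957, √(2b)=0.93915; F=0.46957×35.405=16.62528, v=-3.43700/0.93915=-3.65970
k=2: u−w=0.18400, u+w=47.30600; √(b/2)=0.46957, √(2b)=0.93915; F=0.46957×0.184=0.08640, v=47.30600/0.93915=50.37116
k=3: u−w=40.68500, u+w=-16.77100; √(b/2)=0.46957, √(2b)=0.93915; F=0.46957×40.685=19.10463, v=-16.77100/0.93915=-17.85766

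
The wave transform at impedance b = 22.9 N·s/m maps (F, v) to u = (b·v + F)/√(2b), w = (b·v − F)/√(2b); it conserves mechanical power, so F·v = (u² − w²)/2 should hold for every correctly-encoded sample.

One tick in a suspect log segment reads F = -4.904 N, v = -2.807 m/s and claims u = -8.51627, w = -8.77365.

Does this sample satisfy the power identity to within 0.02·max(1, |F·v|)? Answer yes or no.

F·v = (-4.904)×(-2.807) = 13.7655 W.
(u² − w²)/2 = (72.5269 − 76.9769)/2 = -2.2250 W.
|Δ| = 15.9906;  2% of max(1, |F·v|) = 0.2753.

no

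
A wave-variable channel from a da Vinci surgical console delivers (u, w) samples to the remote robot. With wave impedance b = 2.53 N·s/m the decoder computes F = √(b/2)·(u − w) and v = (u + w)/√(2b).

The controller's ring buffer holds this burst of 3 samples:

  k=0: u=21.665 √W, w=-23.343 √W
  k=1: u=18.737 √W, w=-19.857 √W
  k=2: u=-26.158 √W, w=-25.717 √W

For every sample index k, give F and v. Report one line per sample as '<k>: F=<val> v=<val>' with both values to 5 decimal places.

0: F=50.62150 v=-0.74596
1: F=43.40753 v=-0.49790
2: F=-0.49600 v=-23.06125

k=0: u−w=45.00800, u+w=-1.67800; √(b/2)=1.12472, √(2b)=2.24944; F=1.12472×45.008=50.62150, v=-1.67800/2.24944=-0.74596
k=1: u−w=38.59400, u+w=-1.12000; √(b/2)=1.12472, √(2b)=2.24944; F=1.12472×38.594=43.40753, v=-1.12000/2.24944=-0.49790
k=2: u−w=-0.44100, u+w=-51.87500; √(b/2)=1.12472, √(2b)=2.24944; F=1.12472×(-0.441)=-0.49600, v=-51.87500/2.24944=-23.06125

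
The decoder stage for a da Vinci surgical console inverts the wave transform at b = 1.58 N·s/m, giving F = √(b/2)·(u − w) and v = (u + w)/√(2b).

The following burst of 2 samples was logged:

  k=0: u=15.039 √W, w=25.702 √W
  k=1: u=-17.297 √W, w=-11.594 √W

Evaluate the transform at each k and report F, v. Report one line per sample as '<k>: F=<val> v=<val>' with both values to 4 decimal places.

k=0: u−w=-10.6630, u+w=40.7410; √(b/2)=0.8888, √(2b)=1.7776; F=0.8888×(-10.663)=-9.4775, v=40.7410/1.7776=22.9186
k=1: u−w=-5.7030, u+w=-28.8910; √(b/2)=0.8888, √(2b)=1.7776; F=0.8888×(-5.703)=-5.0689, v=-28.8910/1.7776=-16.2525

0: F=-9.4775 v=22.9186
1: F=-5.0689 v=-16.2525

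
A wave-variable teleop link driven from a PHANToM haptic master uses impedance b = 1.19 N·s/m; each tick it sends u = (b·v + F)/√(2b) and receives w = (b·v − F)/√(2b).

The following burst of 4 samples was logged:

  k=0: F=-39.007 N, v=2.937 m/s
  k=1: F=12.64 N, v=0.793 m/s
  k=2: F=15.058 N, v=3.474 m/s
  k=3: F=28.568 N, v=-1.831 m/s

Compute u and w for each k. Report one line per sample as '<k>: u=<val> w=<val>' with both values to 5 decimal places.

0: u=-23.01899 w=27.54997
1: u=8.80499 w=-7.58160
2: u=12.44036 w=-7.08094
3: u=17.10552 w=-19.93025

k=0: b·v=1.19×2.937=3.49503; √(2b)=1.54272; u=(3.49503+(-39.007))/1.54272=-23.01899, w=(3.49503−(-39.007))/1.54272=27.54997
k=1: b·v=1.19×0.793=0.94367; √(2b)=1.54272; u=(0.94367+12.64)/1.54272=8.80499, w=(0.94367−12.64)/1.54272=-7.58160
k=2: b·v=1.19×3.474=4.13406; √(2b)=1.54272; u=(4.13406+15.058)/1.54272=12.44036, w=(4.13406−15.058)/1.54272=-7.08094
k=3: b·v=1.19×(-1.831)=-2.17889; √(2b)=1.54272; u=(-2.17889+28.568)/1.54272=17.10552, w=(-2.17889−28.568)/1.54272=-19.93025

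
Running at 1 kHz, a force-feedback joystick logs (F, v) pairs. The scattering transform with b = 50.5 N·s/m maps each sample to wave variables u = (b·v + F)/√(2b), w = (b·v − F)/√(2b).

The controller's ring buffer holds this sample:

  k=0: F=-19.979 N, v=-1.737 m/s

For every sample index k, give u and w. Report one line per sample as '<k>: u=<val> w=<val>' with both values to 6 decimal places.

0: u=-10.716302 w=-6.740332

k=0: b·v=50.5×(-1.737)=-87.718500; √(2b)=10.049876; u=(-87.718500+(-19.979))/10.049876=-10.716302, w=(-87.718500−(-19.979))/10.049876=-6.740332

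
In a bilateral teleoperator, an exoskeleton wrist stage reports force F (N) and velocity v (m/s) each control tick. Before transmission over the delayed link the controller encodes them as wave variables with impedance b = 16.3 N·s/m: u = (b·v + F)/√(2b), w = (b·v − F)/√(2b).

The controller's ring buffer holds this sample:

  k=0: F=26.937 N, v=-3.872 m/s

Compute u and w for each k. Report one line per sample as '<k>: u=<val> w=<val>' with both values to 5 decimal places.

0: u=-6.33606 w=-15.77167

k=0: b·v=16.3×(-3.872)=-63.11360; √(2b)=5.70964; u=(-63.11360+26.937)/5.70964=-6.33606, w=(-63.11360−26.937)/5.70964=-15.77167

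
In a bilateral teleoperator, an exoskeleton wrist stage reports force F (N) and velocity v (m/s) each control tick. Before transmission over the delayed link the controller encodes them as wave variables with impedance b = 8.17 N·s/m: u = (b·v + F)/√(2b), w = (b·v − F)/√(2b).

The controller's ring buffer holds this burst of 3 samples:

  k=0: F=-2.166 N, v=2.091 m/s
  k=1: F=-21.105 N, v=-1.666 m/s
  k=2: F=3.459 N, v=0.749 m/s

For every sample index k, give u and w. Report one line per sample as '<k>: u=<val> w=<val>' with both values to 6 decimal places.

k=0: b·v=8.17×2.091=17.083470; √(2b)=4.042277; u=(17.083470+(-2.166))/4.042277=3.690364, w=(17.083470−(-2.166))/4.042277=4.762037
k=1: b·v=8.17×(-1.666)=-13.611220; √(2b)=4.042277; u=(-13.611220+(-21.105))/4.042277=-8.588284, w=(-13.611220−(-21.105))/4.042277=1.853851
k=2: b·v=8.17×0.749=6.119330; √(2b)=4.042277; u=(6.119330+3.459)/4.042277=2.369539, w=(6.119330−3.459)/4.042277=0.658127

0: u=3.690364 w=4.762037
1: u=-8.588284 w=1.853851
2: u=2.369539 w=0.658127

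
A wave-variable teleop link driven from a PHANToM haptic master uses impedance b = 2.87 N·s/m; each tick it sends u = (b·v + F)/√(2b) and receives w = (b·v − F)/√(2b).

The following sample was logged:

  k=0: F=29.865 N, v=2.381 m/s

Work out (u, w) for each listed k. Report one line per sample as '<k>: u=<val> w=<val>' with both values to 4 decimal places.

k=0: b·v=2.87×2.381=6.8335; √(2b)=2.3958; u=(6.8335+29.865)/2.3958=15.3176, w=(6.8335−29.865)/2.3958=-9.6132

0: u=15.3176 w=-9.6132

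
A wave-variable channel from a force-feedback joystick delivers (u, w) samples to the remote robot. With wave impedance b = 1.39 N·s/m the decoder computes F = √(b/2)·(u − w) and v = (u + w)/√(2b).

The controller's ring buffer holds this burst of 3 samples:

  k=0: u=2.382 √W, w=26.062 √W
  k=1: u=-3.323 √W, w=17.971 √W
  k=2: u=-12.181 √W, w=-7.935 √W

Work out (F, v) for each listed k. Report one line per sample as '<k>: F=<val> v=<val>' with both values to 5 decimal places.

k=0: u−w=-23.68000, u+w=28.44400; √(b/2)=0.83367, √(2b)=1.66733; F=0.83367×(-23.68)=-19.74123, v=28.44400/1.66733=17.05958
k=1: u−w=-21.29400, u+w=14.64800; √(b/2)=0.83367, √(2b)=1.66733; F=0.83367×(-21.294)=-17.75210, v=14.64800/1.66733=8.78529
k=2: u−w=-4.24600, u+w=-20.11600; √(b/2)=0.83367, √(2b)=1.66733; F=0.83367×(-4.246)=-3.53975, v=-20.11600/1.66733=-12.06478

0: F=-19.74123 v=17.05958
1: F=-17.75210 v=8.78529
2: F=-3.53975 v=-12.06478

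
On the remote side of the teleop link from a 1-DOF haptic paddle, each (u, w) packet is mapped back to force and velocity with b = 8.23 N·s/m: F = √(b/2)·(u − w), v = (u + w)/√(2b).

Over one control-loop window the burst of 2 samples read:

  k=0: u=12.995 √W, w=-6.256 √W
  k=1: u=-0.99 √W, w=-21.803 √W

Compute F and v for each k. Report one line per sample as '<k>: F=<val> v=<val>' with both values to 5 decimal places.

0: F=39.05154 v=1.66104
1: F=42.22013 v=-5.61806

k=0: u−w=19.25100, u+w=6.73900; √(b/2)=2.02855, √(2b)=4.05709; F=2.02855×19.251=39.05154, v=6.73900/4.05709=1.66104
k=1: u−w=20.81300, u+w=-22.79300; √(b/2)=2.02855, √(2b)=4.05709; F=2.02855×20.813=42.22013, v=-22.79300/4.05709=-5.61806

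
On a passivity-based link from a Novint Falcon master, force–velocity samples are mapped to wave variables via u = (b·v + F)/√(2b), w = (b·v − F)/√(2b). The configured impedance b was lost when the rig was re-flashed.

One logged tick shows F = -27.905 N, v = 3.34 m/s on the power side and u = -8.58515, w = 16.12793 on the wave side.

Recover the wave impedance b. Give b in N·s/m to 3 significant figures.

b = 2.55 N·s/m

u + w = 7.5428;  u + w = √(2b)·v, so √(2b) = 7.5428/3.34 = 2.2583.
b = (√(2b))²/2 = 5.1000/2 = 2.5500.
(Check via u − w = 2F/√(2b): u − w = -24.7131, 2F/√(2b) = -24.7131.)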